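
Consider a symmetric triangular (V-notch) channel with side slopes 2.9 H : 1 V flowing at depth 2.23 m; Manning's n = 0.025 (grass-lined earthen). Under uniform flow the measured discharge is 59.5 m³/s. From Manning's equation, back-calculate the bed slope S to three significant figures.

0.00992

A = z·y² = 2.9×2.23² = 14.42 m²
P = 2y√(1+z²) = 2×2.23×√(1+2.9²) = 13.68 m
R = A/P = 14.42/13.68 = 1.054 m
S = (Q·n / (1·A·R^(2/3)))² = (59.5×0.025 / (1×14.42×1.036))² = 0.009917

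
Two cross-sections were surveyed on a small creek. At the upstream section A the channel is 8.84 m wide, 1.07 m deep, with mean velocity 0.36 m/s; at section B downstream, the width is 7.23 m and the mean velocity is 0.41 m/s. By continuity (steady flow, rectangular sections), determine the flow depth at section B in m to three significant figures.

1.15 m

Q = A₁V₁ = (8.84×1.07) × 0.36 = 3.405 m³/s
d₂ = Q/(b₂ V₂) = 3.405/(7.23×0.41) = 1.149 m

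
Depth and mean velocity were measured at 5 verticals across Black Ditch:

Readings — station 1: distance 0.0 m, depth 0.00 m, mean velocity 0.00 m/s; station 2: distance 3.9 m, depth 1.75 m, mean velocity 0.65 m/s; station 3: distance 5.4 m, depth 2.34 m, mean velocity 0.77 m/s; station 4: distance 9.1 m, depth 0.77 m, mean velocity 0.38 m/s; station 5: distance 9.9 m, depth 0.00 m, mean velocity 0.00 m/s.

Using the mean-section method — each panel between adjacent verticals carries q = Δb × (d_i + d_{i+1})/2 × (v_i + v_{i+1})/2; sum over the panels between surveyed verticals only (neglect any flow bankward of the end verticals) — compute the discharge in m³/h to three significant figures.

24000 m³/h

Panel 1-2: Δb = 3.9 m, d̄ = (0.00+1.75)/2 = 0.875, v̄ = (0.00+0.65)/2 = 0.325 → q = 3.9×0.875×0.325 = 1.109 m³/s
Panel 2-3: Δb = 1.5 m, d̄ = (1.75+2.34)/2 = 2.045, v̄ = (0.65+0.77)/2 = 0.71 → q = 1.5×2.045×0.71 = 2.178 m³/s
Panel 3-4: Δb = 3.7 m, d̄ = (2.34+0.77)/2 = 1.555, v̄ = (0.77+0.38)/2 = 0.575 → q = 3.7×1.555×0.575 = 3.308 m³/s
Panel 4-5: Δb = 0.8 m, d̄ = (0.77+0.00)/2 = 0.385, v̄ = (0.38+0.00)/2 = 0.19 → q = 0.8×0.385×0.19 = 0.05852 m³/s
Q = Σ q = 6.654 m³/s
= 6.654 × 3600 = 23950 m³/h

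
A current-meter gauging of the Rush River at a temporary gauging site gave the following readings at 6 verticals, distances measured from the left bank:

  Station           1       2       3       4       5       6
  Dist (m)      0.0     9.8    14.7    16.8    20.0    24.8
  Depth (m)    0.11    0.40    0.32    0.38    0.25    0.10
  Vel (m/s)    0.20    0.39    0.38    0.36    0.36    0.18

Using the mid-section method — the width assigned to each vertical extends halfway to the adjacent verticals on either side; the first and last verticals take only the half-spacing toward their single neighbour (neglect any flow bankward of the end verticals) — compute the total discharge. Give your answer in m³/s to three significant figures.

2.45 m³/s

w_1 = (9.8 − 0.0)/2 = 4.9 m; q_1 = 0.20 × 0.11 × 4.9 = 0.1078 m³/s
w_2 = (14.7 − 0.0)/2 = 7.35 m; q_2 = 0.39 × 0.40 × 7.35 = 1.147 m³/s
w_3 = (16.8 − 9.8)/2 = 3.5 m; q_3 = 0.38 × 0.32 × 3.5 = 0.4256 m³/s
w_4 = (20.0 − 14.7)/2 = 2.65 m; q_4 = 0.36 × 0.38 × 2.65 = 0.3625 m³/s
w_5 = (24.8 − 16.8)/2 = 4 m; q_5 = 0.36 × 0.25 × 4 = 0.3600 m³/s
w_6 = (24.8 − 20.0)/2 = 2.4 m; q_6 = 0.18 × 0.10 × 2.4 = 0.04320 m³/s
Q = Σ qᵢ = 2.446 m³/s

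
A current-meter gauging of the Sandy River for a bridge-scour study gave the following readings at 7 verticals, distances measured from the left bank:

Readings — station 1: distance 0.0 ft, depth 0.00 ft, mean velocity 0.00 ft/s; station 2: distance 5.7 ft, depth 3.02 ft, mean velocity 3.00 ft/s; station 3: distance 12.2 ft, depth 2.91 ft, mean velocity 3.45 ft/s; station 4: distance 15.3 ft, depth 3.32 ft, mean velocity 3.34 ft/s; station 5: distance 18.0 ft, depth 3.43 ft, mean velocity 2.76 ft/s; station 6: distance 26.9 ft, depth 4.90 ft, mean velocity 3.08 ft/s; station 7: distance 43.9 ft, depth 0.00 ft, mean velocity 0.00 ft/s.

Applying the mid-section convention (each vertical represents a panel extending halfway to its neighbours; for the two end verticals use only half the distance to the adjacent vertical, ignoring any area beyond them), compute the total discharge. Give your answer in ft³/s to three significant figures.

w_2 = (12.2 − 0.0)/2 = 6.1 ft; q_2 = 3.00 × 3.02 × 6.1 = 55.27 ft³/s
w_3 = (15.3 − 5.7)/2 = 4.8 ft; q_3 = 3.45 × 2.91 × 4.8 = 48.19 ft³/s
w_4 = (18.0 − 12.2)/2 = 2.9 ft; q_4 = 3.34 × 3.32 × 2.9 = 32.16 ft³/s
w_5 = (26.9 − 15.3)/2 = 5.8 ft; q_5 = 2.76 × 3.43 × 5.8 = 54.91 ft³/s
w_6 = (43.9 − 18.0)/2 = 12.95 ft; q_6 = 3.08 × 4.90 × 12.95 = 195.4 ft³/s
Stations 1, 7 contribute zero (depth or velocity is 0).
Q = Σ qᵢ = 386.0 ft³/s

386 ft³/s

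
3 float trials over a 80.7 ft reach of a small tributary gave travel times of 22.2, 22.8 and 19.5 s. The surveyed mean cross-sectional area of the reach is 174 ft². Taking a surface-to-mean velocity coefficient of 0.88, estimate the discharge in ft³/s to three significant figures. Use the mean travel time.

t̄ = (22.2 + 22.8 + 19.5) / 3 = 21.5 s
v_surface = L / t̄ = 80.7 / 21.5 = 3.753 ft/s
v_mean = 0.88 × 3.753 = 3.303 ft/s
Q = A × v_mean = 174 × 3.303 = 574.7 ft³/s

575 ft³/s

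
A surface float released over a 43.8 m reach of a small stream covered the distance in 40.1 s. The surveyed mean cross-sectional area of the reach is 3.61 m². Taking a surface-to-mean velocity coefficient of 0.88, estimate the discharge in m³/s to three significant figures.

3.47 m³/s

v_surface = L / t̄ = 43.8 / 40.1 = 1.092 m/s
v_mean = 0.88 × 1.092 = 0.9612 m/s
Q = A × v_mean = 3.61 × 0.9612 = 3.470 m³/s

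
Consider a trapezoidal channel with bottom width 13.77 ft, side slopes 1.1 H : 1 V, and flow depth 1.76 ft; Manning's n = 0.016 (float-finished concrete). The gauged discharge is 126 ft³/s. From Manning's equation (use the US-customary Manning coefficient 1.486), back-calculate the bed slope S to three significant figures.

A = (b + z·y)·y = (13.77 + 1.1×1.76)×1.76 = 27.64 ft²
P = b + 2y√(1+z²) = 13.77 + 2×1.76×√(1+1.1²) = 19.00 ft
R = A/P = 27.64/19.00 = 1.455 ft
S = (Q·n / (1.486·A·R^(2/3)))² = (126×0.016 / (1.486×27.64×1.284))² = 0.001461

0.00146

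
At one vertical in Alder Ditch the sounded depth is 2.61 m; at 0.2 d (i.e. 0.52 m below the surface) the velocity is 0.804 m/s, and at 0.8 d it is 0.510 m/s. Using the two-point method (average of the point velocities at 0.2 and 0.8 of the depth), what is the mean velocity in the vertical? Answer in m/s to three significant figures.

v̄ = (0.804 + 0.510) / 2 = 0.6570 m/s

0.657 m/s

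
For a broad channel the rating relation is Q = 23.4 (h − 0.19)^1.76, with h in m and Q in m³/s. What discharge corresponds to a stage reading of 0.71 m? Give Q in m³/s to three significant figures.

7.40 m³/s

Q = 23.4 × (0.71 − 0.19)^1.76 = 23.4 × 0.52^1.76 = 7.403 m³/s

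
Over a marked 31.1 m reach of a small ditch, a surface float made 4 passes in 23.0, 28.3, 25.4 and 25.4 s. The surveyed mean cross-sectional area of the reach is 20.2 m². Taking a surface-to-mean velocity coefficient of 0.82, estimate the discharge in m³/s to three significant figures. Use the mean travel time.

t̄ = (23.0 + 28.3 + 25.4 + 25.4) / 4 = 25.525 s
v_surface = L / t̄ = 31.1 / 25.525 = 1.218 m/s
v_mean = 0.82 × 1.218 = 0.9991 m/s
Q = A × v_mean = 20.2 × 0.9991 = 20.18 m³/s

20.2 m³/s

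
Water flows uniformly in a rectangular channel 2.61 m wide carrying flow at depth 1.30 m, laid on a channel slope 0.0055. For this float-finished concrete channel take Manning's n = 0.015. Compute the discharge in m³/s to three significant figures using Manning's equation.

A = b·y = 2.61 × 1.30 = 3.393 m²
P = b + 2y = 2.61 + 2×1.30 = 5.210 m
R = A/P = 3.393/5.210 = 0.6512 m
Q = (1/n)·A·R^(2/3)·S^(1/2) = (1/0.015) × 3.393 × 0.6512^(2/3) × 0.0055^(1/2) = 12.60 m³/s

12.6 m³/s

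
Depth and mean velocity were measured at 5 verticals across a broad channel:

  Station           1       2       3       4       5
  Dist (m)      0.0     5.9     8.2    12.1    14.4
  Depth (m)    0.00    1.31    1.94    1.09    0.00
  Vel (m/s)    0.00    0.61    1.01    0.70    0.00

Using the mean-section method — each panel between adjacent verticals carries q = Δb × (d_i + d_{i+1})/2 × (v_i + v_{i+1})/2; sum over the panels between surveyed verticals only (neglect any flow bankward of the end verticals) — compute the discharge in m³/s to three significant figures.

Panel 1-2: Δb = 5.9 m, d̄ = (0.00+1.31)/2 = 0.655, v̄ = (0.00+0.61)/2 = 0.305 → q = 5.9×0.655×0.305 = 1.179 m³/s
Panel 2-3: Δb = 2.3 m, d̄ = (1.31+1.94)/2 = 1.625, v̄ = (0.61+1.01)/2 = 0.81 → q = 2.3×1.625×0.81 = 3.027 m³/s
Panel 3-4: Δb = 3.9 m, d̄ = (1.94+1.09)/2 = 1.515, v̄ = (1.01+0.70)/2 = 0.855 → q = 3.9×1.515×0.855 = 5.052 m³/s
Panel 4-5: Δb = 2.3 m, d̄ = (1.09+0.00)/2 = 0.545, v̄ = (0.70+0.00)/2 = 0.35 → q = 2.3×0.545×0.35 = 0.4387 m³/s
Q = Σ q = 9.697 m³/s

9.70 m³/s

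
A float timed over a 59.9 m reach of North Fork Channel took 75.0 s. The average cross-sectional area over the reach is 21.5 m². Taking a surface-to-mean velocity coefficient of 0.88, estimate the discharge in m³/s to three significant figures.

15.1 m³/s

v_surface = L / t̄ = 59.9 / 75 = 0.7987 m/s
v_mean = 0.88 × 0.7987 = 0.7028 m/s
Q = A × v_mean = 21.5 × 0.7028 = 15.11 m³/s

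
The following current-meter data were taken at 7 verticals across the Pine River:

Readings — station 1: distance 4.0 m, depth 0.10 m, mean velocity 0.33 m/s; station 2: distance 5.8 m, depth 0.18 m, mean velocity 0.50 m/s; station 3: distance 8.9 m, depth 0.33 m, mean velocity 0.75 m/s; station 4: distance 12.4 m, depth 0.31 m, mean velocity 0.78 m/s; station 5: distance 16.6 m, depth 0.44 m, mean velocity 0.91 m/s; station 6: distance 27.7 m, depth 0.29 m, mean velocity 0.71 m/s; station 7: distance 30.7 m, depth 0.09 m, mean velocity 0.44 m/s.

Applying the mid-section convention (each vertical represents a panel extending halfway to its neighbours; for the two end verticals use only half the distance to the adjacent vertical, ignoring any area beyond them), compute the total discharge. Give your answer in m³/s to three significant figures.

6.57 m³/s

w_1 = (5.8 − 4.0)/2 = 0.9 m; q_1 = 0.33 × 0.10 × 0.9 = 0.02970 m³/s
w_2 = (8.9 − 4.0)/2 = 2.45 m; q_2 = 0.50 × 0.18 × 2.45 = 0.2205 m³/s
w_3 = (12.4 − 5.8)/2 = 3.3 m; q_3 = 0.75 × 0.33 × 3.3 = 0.8168 m³/s
w_4 = (16.6 − 8.9)/2 = 3.85 m; q_4 = 0.78 × 0.31 × 3.85 = 0.9309 m³/s
w_5 = (27.7 − 12.4)/2 = 7.65 m; q_5 = 0.91 × 0.44 × 7.65 = 3.063 m³/s
w_6 = (30.7 − 16.6)/2 = 7.05 m; q_6 = 0.71 × 0.29 × 7.05 = 1.452 m³/s
w_7 = (30.7 − 27.7)/2 = 1.5 m; q_7 = 0.44 × 0.09 × 1.5 = 0.05940 m³/s
Q = Σ qᵢ = 6.572 m³/s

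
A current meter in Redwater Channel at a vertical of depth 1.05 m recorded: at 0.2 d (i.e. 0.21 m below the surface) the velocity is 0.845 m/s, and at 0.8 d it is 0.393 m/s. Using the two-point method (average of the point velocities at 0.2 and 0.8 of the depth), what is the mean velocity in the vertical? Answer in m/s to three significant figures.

0.619 m/s

v̄ = (0.845 + 0.393) / 2 = 0.6190 m/s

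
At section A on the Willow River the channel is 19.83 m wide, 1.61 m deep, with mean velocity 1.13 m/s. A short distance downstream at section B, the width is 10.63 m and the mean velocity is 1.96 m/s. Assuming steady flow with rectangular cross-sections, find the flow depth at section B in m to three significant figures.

1.73 m

Q = A₁V₁ = (19.83×1.61) × 1.13 = 36.08 m³/s
d₂ = Q/(b₂ V₂) = 36.08/(10.63×1.96) = 1.732 m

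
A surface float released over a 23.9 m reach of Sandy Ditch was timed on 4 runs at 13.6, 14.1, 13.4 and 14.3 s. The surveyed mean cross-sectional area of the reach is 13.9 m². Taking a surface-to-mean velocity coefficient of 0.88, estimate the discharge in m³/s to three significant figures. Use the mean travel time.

21.1 m³/s

t̄ = (13.6 + 14.1 + 13.4 + 14.3) / 4 = 13.85 s
v_surface = L / t̄ = 23.9 / 13.85 = 1.726 m/s
v_mean = 0.88 × 1.726 = 1.519 m/s
Q = A × v_mean = 13.9 × 1.519 = 21.11 m³/s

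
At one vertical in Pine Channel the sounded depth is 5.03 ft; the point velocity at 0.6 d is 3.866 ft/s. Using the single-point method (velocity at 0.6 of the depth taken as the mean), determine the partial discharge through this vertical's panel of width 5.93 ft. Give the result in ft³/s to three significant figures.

v̄ = v₀.₆ = 3.866 ft/s
q = v̄ × d × w = 3.866 × 5.03 × 5.93 = 115.3 ft³/s

115 ft³/s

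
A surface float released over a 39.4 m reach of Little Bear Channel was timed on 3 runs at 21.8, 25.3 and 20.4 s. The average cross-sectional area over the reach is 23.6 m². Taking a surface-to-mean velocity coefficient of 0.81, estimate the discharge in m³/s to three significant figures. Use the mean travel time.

t̄ = (21.8 + 25.3 + 20.4) / 3 = 22.5 s
v_surface = L / t̄ = 39.4 / 22.5 = 1.751 m/s
v_mean = 0.81 × 1.751 = 1.418 m/s
Q = A × v_mean = 23.6 × 1.418 = 33.47 m³/s

33.5 m³/s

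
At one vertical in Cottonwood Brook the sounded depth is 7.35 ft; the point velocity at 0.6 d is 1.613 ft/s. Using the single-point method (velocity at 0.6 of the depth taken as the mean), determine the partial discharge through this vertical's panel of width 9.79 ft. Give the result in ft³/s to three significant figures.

116 ft³/s

v̄ = v₀.₆ = 1.613 ft/s
q = v̄ × d × w = 1.613 × 7.35 × 9.79 = 116.1 ft³/s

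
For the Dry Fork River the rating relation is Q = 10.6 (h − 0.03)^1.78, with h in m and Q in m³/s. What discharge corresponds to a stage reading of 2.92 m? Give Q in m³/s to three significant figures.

70.1 m³/s

Q = 10.6 × (2.92 − 0.03)^1.78 = 10.6 × 2.89^1.78 = 70.10 m³/s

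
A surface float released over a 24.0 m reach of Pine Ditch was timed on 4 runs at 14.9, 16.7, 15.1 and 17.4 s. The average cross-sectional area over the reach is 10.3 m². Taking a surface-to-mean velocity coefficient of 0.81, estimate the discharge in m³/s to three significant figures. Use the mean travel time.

t̄ = (14.9 + 16.7 + 15.1 + 17.4) / 4 = 16.025 s
v_surface = L / t̄ = 24.0 / 16.025 = 1.498 m/s
v_mean = 0.81 × 1.498 = 1.213 m/s
Q = A × v_mean = 10.3 × 1.213 = 12.49 m³/s

12.5 m³/s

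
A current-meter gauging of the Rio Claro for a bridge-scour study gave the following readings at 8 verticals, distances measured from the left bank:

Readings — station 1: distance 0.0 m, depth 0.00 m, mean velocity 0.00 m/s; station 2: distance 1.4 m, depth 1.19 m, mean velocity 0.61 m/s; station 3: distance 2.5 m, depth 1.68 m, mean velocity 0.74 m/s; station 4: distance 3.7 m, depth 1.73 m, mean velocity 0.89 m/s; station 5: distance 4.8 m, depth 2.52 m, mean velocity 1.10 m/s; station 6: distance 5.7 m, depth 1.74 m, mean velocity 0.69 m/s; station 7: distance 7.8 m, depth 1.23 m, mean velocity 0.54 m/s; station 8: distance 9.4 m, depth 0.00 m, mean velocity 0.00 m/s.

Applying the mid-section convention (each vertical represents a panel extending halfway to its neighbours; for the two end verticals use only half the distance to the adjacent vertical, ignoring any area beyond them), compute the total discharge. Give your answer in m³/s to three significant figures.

w_2 = (2.5 − 0.0)/2 = 1.25 m; q_2 = 0.61 × 1.19 × 1.25 = 0.9074 m³/s
w_3 = (3.7 − 1.4)/2 = 1.15 m; q_3 = 0.74 × 1.68 × 1.15 = 1.430 m³/s
w_4 = (4.8 − 2.5)/2 = 1.15 m; q_4 = 0.89 × 1.73 × 1.15 = 1.771 m³/s
w_5 = (5.7 − 3.7)/2 = 1 m; q_5 = 1.10 × 2.52 × 1 = 2.772 m³/s
w_6 = (7.8 − 4.8)/2 = 1.5 m; q_6 = 0.69 × 1.74 × 1.5 = 1.801 m³/s
w_7 = (9.4 − 5.7)/2 = 1.85 m; q_7 = 0.54 × 1.23 × 1.85 = 1.229 m³/s
Stations 1, 8 contribute zero (depth or velocity is 0).
Q = Σ qᵢ = 9.909 m³/s

9.91 m³/s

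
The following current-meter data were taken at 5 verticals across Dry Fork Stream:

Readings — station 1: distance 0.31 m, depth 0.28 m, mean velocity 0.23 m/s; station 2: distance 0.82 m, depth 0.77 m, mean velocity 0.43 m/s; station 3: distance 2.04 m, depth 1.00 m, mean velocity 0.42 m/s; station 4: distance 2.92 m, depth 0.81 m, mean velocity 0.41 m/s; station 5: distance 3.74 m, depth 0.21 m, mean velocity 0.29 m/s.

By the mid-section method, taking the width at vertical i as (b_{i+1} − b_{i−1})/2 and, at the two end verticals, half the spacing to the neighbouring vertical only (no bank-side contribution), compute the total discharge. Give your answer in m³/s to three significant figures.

w_1 = (0.82 − 0.31)/2 = 0.255 m; q_1 = 0.23 × 0.28 × 0.255 = 0.01642 m³/s
w_2 = (2.04 − 0.31)/2 = 0.865 m; q_2 = 0.43 × 0.77 × 0.865 = 0.2864 m³/s
w_3 = (2.92 − 0.82)/2 = 1.05 m; q_3 = 0.42 × 1.00 × 1.05 = 0.4410 m³/s
w_4 = (3.74 − 2.04)/2 = 0.85 m; q_4 = 0.41 × 0.81 × 0.85 = 0.2823 m³/s
w_5 = (3.74 − 2.92)/2 = 0.41 m; q_5 = 0.29 × 0.21 × 0.41 = 0.02497 m³/s
Q = Σ qᵢ = 1.051 m³/s

1.05 m³/s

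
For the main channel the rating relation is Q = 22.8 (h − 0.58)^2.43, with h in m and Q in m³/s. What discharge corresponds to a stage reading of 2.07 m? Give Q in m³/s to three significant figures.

Q = 22.8 × (2.07 − 0.58)^2.43 = 22.8 × 1.49^2.43 = 60.09 m³/s

60.1 m³/s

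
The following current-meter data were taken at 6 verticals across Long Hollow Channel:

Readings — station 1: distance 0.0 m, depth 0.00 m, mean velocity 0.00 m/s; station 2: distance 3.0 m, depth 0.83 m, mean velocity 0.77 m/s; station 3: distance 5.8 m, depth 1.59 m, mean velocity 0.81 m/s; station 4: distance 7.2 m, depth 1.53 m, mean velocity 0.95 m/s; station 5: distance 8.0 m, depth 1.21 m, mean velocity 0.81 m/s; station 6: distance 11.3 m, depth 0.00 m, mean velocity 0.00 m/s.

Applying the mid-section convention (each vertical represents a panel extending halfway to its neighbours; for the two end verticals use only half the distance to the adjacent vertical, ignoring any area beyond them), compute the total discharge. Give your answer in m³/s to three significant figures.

8.17 m³/s

w_2 = (5.8 − 0.0)/2 = 2.9 m; q_2 = 0.77 × 0.83 × 2.9 = 1.853 m³/s
w_3 = (7.2 − 3.0)/2 = 2.1 m; q_3 = 0.81 × 1.59 × 2.1 = 2.705 m³/s
w_4 = (8.0 − 5.8)/2 = 1.1 m; q_4 = 0.95 × 1.53 × 1.1 = 1.599 m³/s
w_5 = (11.3 − 7.2)/2 = 2.05 m; q_5 = 0.81 × 1.21 × 2.05 = 2.009 m³/s
Stations 1, 6 contribute zero (depth or velocity is 0).
Q = Σ qᵢ = 8.166 m³/s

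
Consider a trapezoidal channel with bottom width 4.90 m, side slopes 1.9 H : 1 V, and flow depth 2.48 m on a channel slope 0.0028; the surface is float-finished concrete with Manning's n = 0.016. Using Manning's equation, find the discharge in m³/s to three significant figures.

105 m³/s

A = (b + z·y)·y = (4.90 + 1.9×2.48)×2.48 = 23.84 m²
P = b + 2y√(1+z²) = 4.90 + 2×2.48×√(1+1.9²) = 15.55 m
R = A/P = 23.84/15.55 = 1.533 m
Q = (1/n)·A·R^(2/3)·S^(1/2) = (1/0.016) × 23.84 × 1.533^(2/3) × 0.0028^(1/2) = 104.8 m³/s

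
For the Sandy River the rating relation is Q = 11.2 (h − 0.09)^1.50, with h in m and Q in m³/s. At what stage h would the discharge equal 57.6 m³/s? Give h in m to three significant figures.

h − h₀ = (Q/C)^(1/b) = (57.6/11.2)^(1/1.50) = 2.979 m
h = 0.09 + 2.979 = 3.069 m

3.07 m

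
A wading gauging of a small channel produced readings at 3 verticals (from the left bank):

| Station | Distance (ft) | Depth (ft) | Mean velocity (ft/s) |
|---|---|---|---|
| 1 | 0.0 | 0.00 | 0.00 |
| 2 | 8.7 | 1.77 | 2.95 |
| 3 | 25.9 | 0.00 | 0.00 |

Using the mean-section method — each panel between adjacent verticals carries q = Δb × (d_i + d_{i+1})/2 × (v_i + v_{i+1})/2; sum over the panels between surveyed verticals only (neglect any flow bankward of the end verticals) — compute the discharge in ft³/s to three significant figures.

33.8 ft³/s

Panel 1-2: Δb = 8.7 ft, d̄ = (0.00+1.77)/2 = 0.885, v̄ = (0.00+2.95)/2 = 1.475 → q = 8.7×0.885×1.475 = 11.36 ft³/s
Panel 2-3: Δb = 17.2 ft, d̄ = (1.77+0.00)/2 = 0.885, v̄ = (2.95+0.00)/2 = 1.475 → q = 17.2×0.885×1.475 = 22.45 ft³/s
Q = Σ q = 33.81 ft³/s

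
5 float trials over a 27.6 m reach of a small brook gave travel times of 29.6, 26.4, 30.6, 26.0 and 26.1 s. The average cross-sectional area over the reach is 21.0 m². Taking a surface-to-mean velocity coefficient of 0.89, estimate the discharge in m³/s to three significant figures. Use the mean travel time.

18.6 m³/s

t̄ = (29.6 + 26.4 + 30.6 + 26.0 + 26.1) / 5 = 27.74 s
v_surface = L / t̄ = 27.6 / 27.74 = 0.9950 m/s
v_mean = 0.89 × 0.9950 = 0.8855 m/s
Q = A × v_mean = 21.0 × 0.8855 = 18.60 m³/s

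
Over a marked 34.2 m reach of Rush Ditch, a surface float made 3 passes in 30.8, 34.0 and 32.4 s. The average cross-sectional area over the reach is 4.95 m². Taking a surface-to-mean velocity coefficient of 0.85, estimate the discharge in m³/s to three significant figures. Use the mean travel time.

t̄ = (30.8 + 34.0 + 32.4) / 3 = 32.4 s
v_surface = L / t̄ = 34.2 / 32.4 = 1.056 m/s
v_mean = 0.85 × 1.056 = 0.8972 m/s
Q = A × v_mean = 4.95 × 0.8972 = 4.441 m³/s

4.44 m³/s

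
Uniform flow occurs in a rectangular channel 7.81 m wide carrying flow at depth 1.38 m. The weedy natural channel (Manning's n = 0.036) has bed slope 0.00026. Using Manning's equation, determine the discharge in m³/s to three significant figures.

A = b·y = 7.81 × 1.38 = 10.78 m²
P = b + 2y = 7.81 + 2×1.38 = 10.57 m
R = A/P = 10.78/10.57 = 1.020 m
Q = (1/n)·A·R^(2/3)·S^(1/2) = (1/0.036) × 10.78 × 1.020^(2/3) × 0.00026^(1/2) = 4.890 m³/s

4.89 m³/s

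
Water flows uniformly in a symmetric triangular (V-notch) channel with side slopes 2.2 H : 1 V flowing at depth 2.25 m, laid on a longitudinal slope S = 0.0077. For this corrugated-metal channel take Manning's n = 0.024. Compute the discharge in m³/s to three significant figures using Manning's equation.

A = z·y² = 2.2×2.25² = 11.14 m²
P = 2y√(1+z²) = 2×2.25×√(1+2.2²) = 10.87 m
R = A/P = 11.14/10.87 = 1.024 m
Q = (1/n)·A·R^(2/3)·S^(1/2) = (1/0.024) × 11.14 × 1.024^(2/3) × 0.0077^(1/2) = 41.37 m³/s

41.4 m³/s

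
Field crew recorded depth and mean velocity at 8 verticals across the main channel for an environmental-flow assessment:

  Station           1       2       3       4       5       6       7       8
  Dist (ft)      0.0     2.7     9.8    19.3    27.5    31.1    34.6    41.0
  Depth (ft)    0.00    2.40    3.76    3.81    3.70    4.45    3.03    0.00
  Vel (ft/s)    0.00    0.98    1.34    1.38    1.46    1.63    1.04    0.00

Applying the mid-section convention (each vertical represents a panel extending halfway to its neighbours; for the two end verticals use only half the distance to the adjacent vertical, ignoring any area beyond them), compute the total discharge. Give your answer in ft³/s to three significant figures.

w_2 = (9.8 − 0.0)/2 = 4.9 ft; q_2 = 0.98 × 2.40 × 4.9 = 11.52 ft³/s
w_3 = (19.3 − 2.7)/2 = 8.3 ft; q_3 = 1.34 × 3.76 × 8.3 = 41.82 ft³/s
w_4 = (27.5 − 9.8)/2 = 8.85 ft; q_4 = 1.38 × 3.81 × 8.85 = 46.53 ft³/s
w_5 = (31.1 − 19.3)/2 = 5.9 ft; q_5 = 1.46 × 3.70 × 5.9 = 31.87 ft³/s
w_6 = (34.6 − 27.5)/2 = 3.55 ft; q_6 = 1.63 × 4.45 × 3.55 = 25.75 ft³/s
w_7 = (41.0 − 31.1)/2 = 4.95 ft; q_7 = 1.04 × 3.03 × 4.95 = 15.60 ft³/s
Stations 1, 8 contribute zero (depth or velocity is 0).
Q = Σ qᵢ = 173.1 ft³/s

173 ft³/s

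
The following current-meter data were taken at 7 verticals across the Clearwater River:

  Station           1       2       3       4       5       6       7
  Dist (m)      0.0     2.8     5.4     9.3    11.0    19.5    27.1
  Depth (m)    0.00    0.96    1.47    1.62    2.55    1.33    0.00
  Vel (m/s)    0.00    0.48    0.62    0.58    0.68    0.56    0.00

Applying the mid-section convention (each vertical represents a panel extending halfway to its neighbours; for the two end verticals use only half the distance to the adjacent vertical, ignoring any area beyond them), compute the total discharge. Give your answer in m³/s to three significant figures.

w_2 = (5.4 − 0.0)/2 = 2.7 m; q_2 = 0.48 × 0.96 × 2.7 = 1.244 m³/s
w_3 = (9.3 − 2.8)/2 = 3.25 m; q_3 = 0.62 × 1.47 × 3.25 = 2.962 m³/s
w_4 = (11.0 − 5.4)/2 = 2.8 m; q_4 = 0.58 × 1.62 × 2.8 = 2.631 m³/s
w_5 = (19.5 − 9.3)/2 = 5.1 m; q_5 = 0.68 × 2.55 × 5.1 = 8.843 m³/s
w_6 = (27.1 − 11.0)/2 = 8.05 m; q_6 = 0.56 × 1.33 × 8.05 = 5.996 m³/s
Stations 1, 7 contribute zero (depth or velocity is 0).
Q = Σ qᵢ = 21.68 m³/s

21.7 m³/s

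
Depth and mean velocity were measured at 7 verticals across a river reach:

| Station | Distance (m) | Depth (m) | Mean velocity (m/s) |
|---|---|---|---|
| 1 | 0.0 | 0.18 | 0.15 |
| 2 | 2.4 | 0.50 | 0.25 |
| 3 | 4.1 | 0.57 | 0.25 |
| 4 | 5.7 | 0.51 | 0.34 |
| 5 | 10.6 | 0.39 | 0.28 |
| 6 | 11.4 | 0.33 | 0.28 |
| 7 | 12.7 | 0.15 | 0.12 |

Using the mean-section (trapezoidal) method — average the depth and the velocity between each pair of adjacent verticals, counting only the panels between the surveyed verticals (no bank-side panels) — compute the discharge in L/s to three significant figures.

Panel 1-2: Δb = 2.4 m, d̄ = (0.18+0.50)/2 = 0.34, v̄ = (0.15+0.25)/2 = 0.2 → q = 2.4×0.34×0.2 = 0.1632 m³/s
Panel 2-3: Δb = 1.7 m, d̄ = (0.50+0.57)/2 = 0.535, v̄ = (0.25+0.25)/2 = 0.25 → q = 1.7×0.535×0.25 = 0.2274 m³/s
Panel 3-4: Δb = 1.6 m, d̄ = (0.57+0.51)/2 = 0.54, v̄ = (0.25+0.34)/2 = 0.295 → q = 1.6×0.54×0.295 = 0.2549 m³/s
Panel 4-5: Δb = 4.9 m, d̄ = (0.51+0.39)/2 = 0.45, v̄ = (0.34+0.28)/2 = 0.31 → q = 4.9×0.45×0.31 = 0.6836 m³/s
Panel 5-6: Δb = 0.8 m, d̄ = (0.39+0.33)/2 = 0.36, v̄ = (0.28+0.28)/2 = 0.28 → q = 0.8×0.36×0.28 = 0.08064 m³/s
Panel 6-7: Δb = 1.3 m, d̄ = (0.33+0.15)/2 = 0.24, v̄ = (0.28+0.12)/2 = 0.2 → q = 1.3×0.24×0.2 = 0.06240 m³/s
Q = Σ q = 1.472 m³/s
= 1.472 × 1000 = 1472 L/s

1470 L/s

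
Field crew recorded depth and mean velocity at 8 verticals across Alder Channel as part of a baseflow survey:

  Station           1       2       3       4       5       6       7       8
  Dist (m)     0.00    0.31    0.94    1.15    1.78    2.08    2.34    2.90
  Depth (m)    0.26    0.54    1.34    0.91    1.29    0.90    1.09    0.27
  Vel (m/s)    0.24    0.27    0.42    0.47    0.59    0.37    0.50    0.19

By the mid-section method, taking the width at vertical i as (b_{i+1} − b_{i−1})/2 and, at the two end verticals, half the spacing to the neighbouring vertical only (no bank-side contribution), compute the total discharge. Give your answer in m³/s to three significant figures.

w_1 = (0.31 − 0.00)/2 = 0.155 m; q_1 = 0.24 × 0.26 × 0.155 = 0.009672 m³/s
w_2 = (0.94 − 0.00)/2 = 0.47 m; q_2 = 0.27 × 0.54 × 0.47 = 0.06853 m³/s
w_3 = (1.15 − 0.31)/2 = 0.42 m; q_3 = 0.42 × 1.34 × 0.42 = 0.2364 m³/s
w_4 = (1.78 − 0.94)/2 = 0.42 m; q_4 = 0.47 × 0.91 × 0.42 = 0.1796 m³/s
w_5 = (2.08 − 1.15)/2 = 0.465 m; q_5 = 0.59 × 1.29 × 0.465 = 0.3539 m³/s
w_6 = (2.34 − 1.78)/2 = 0.28 m; q_6 = 0.37 × 0.90 × 0.28 = 0.09324 m³/s
w_7 = (2.90 − 2.08)/2 = 0.41 m; q_7 = 0.50 × 1.09 × 0.41 = 0.2235 m³/s
w_8 = (2.90 − 2.34)/2 = 0.28 m; q_8 = 0.19 × 0.27 × 0.28 = 0.01436 m³/s
Q = Σ qᵢ = 1.179 m³/s

1.18 m³/s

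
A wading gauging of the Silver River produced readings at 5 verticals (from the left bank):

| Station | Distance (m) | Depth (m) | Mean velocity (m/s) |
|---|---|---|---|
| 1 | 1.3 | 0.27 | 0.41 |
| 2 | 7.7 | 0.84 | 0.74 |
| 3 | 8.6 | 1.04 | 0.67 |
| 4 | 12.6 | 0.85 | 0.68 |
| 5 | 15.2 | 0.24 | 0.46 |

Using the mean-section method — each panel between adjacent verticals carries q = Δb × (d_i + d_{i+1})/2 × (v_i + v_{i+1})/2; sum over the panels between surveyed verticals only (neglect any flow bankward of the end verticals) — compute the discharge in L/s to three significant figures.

6000 L/s

Panel 1-2: Δb = 6.4 m, d̄ = (0.27+0.84)/2 = 0.555, v̄ = (0.41+0.74)/2 = 0.575 → q = 6.4×0.555×0.575 = 2.042 m³/s
Panel 2-3: Δb = 0.9 m, d̄ = (0.84+1.04)/2 = 0.94, v̄ = (0.74+0.67)/2 = 0.705 → q = 0.9×0.94×0.705 = 0.5964 m³/s
Panel 3-4: Δb = 4 m, d̄ = (1.04+0.85)/2 = 0.945, v̄ = (0.67+0.68)/2 = 0.675 → q = 4×0.945×0.675 = 2.552 m³/s
Panel 4-5: Δb = 2.6 m, d̄ = (0.85+0.24)/2 = 0.545, v̄ = (0.68+0.46)/2 = 0.57 → q = 2.6×0.545×0.57 = 0.8077 m³/s
Q = Σ q = 5.998 m³/s
= 5.998 × 1000 = 5998 L/s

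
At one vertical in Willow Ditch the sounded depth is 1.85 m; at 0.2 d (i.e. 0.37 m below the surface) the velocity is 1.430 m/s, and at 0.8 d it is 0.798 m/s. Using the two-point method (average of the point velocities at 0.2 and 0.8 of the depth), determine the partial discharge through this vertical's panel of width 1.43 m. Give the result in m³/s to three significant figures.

v̄ = (1.430 + 0.798) / 2 = 1.114 m/s
q = v̄ × d × w = 1.114 × 1.85 × 1.43 = 2.947 m³/s

2.95 m³/s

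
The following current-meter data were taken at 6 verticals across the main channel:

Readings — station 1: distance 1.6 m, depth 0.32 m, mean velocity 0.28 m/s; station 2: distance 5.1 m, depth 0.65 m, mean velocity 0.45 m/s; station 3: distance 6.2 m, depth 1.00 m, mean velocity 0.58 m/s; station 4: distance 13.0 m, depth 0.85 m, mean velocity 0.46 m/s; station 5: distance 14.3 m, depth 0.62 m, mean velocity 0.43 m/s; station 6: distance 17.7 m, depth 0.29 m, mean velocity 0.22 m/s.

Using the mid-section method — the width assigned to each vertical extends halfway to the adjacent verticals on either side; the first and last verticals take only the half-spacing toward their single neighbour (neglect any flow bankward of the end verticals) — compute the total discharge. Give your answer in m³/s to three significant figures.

5.44 m³/s

w_1 = (5.1 − 1.6)/2 = 1.75 m; q_1 = 0.28 × 0.32 × 1.75 = 0.1568 m³/s
w_2 = (6.2 − 1.6)/2 = 2.3 m; q_2 = 0.45 × 0.65 × 2.3 = 0.6728 m³/s
w_3 = (13.0 − 5.1)/2 = 3.95 m; q_3 = 0.58 × 1.00 × 3.95 = 2.291 m³/s
w_4 = (14.3 − 6.2)/2 = 4.05 m; q_4 = 0.46 × 0.85 × 4.05 = 1.584 m³/s
w_5 = (17.7 − 13.0)/2 = 2.35 m; q_5 = 0.43 × 0.62 × 2.35 = 0.6265 m³/s
w_6 = (17.7 − 14.3)/2 = 1.7 m; q_6 = 0.22 × 0.29 × 1.7 = 0.1085 m³/s
Q = Σ qᵢ = 5.439 m³/s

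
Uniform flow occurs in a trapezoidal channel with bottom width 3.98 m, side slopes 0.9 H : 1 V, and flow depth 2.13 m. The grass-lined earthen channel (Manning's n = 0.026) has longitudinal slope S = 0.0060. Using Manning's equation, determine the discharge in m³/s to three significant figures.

A = (b + z·y)·y = (3.98 + 0.9×2.13)×2.13 = 12.56 m²
P = b + 2y√(1+z²) = 3.98 + 2×2.13×√(1+0.9²) = 9.711 m
R = A/P = 12.56/9.711 = 1.293 m
Q = (1/n)·A·R^(2/3)·S^(1/2) = (1/0.026) × 12.56 × 1.293^(2/3) × 0.0060^(1/2) = 44.42 m³/s

44.4 m³/s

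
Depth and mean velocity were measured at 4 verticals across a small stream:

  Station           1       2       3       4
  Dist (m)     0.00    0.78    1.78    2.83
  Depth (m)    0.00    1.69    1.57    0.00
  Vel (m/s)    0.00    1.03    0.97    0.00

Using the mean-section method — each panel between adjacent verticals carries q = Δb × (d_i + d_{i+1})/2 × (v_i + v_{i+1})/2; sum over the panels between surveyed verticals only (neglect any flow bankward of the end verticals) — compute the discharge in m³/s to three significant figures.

Panel 1-2: Δb = 0.78 m, d̄ = (0.00+1.69)/2 = 0.845, v̄ = (0.00+1.03)/2 = 0.515 → q = 0.78×0.845×0.515 = 0.3394 m³/s
Panel 2-3: Δb = 1 m, d̄ = (1.69+1.57)/2 = 1.63, v̄ = (1.03+0.97)/2 = 1 → q = 1×1.63×1 = 1.630 m³/s
Panel 3-4: Δb = 1.05 m, d̄ = (1.57+0.00)/2 = 0.785, v̄ = (0.97+0.00)/2 = 0.485 → q = 1.05×0.785×0.485 = 0.3998 m³/s
Q = Σ q = 2.369 m³/s

2.37 m³/s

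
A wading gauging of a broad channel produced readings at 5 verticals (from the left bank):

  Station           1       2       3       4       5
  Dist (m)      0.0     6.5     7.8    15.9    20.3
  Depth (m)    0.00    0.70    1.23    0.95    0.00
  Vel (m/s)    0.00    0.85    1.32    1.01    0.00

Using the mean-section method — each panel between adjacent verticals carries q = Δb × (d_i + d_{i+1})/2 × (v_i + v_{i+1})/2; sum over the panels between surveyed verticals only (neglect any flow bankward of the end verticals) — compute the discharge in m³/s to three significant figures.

Panel 1-2: Δb = 6.5 m, d̄ = (0.00+0.70)/2 = 0.35, v̄ = (0.00+0.85)/2 = 0.425 → q = 6.5×0.35×0.425 = 0.9669 m³/s
Panel 2-3: Δb = 1.3 m, d̄ = (0.70+1.23)/2 = 0.965, v̄ = (0.85+1.32)/2 = 1.085 → q = 1.3×0.965×1.085 = 1.361 m³/s
Panel 3-4: Δb = 8.1 m, d̄ = (1.23+0.95)/2 = 1.09, v̄ = (1.32+1.01)/2 = 1.165 → q = 8.1×1.09×1.165 = 10.29 m³/s
Panel 4-5: Δb = 4.4 m, d̄ = (0.95+0.00)/2 = 0.475, v̄ = (1.01+0.00)/2 = 0.505 → q = 4.4×0.475×0.505 = 1.055 m³/s
Q = Σ q = 13.67 m³/s

13.7 m³/s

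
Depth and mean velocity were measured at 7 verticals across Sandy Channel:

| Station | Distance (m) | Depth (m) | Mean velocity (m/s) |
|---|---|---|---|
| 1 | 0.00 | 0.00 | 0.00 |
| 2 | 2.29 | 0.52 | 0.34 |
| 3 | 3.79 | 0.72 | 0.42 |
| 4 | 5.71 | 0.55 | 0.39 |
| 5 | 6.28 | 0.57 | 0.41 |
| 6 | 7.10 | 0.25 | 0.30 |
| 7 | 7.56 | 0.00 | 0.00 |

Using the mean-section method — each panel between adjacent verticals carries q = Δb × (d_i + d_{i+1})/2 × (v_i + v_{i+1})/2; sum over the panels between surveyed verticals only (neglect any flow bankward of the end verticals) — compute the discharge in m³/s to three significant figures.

1.20 m³/s

Panel 1-2: Δb = 2.29 m, d̄ = (0.00+0.52)/2 = 0.26, v̄ = (0.00+0.34)/2 = 0.17 → q = 2.29×0.26×0.17 = 0.1012 m³/s
Panel 2-3: Δb = 1.5 m, d̄ = (0.52+0.72)/2 = 0.62, v̄ = (0.34+0.42)/2 = 0.38 → q = 1.5×0.62×0.38 = 0.3534 m³/s
Panel 3-4: Δb = 1.92 m, d̄ = (0.72+0.55)/2 = 0.635, v̄ = (0.42+0.39)/2 = 0.405 → q = 1.92×0.635×0.405 = 0.4938 m³/s
Panel 4-5: Δb = 0.57 m, d̄ = (0.55+0.57)/2 = 0.56, v̄ = (0.39+0.41)/2 = 0.4 → q = 0.57×0.56×0.4 = 0.1277 m³/s
Panel 5-6: Δb = 0.82 m, d̄ = (0.57+0.25)/2 = 0.41, v̄ = (0.41+0.30)/2 = 0.355 → q = 0.82×0.41×0.355 = 0.1194 m³/s
Panel 6-7: Δb = 0.46 m, d̄ = (0.25+0.00)/2 = 0.125, v̄ = (0.30+0.00)/2 = 0.15 → q = 0.46×0.125×0.15 = 0.008625 m³/s
Q = Σ q = 1.204 m³/s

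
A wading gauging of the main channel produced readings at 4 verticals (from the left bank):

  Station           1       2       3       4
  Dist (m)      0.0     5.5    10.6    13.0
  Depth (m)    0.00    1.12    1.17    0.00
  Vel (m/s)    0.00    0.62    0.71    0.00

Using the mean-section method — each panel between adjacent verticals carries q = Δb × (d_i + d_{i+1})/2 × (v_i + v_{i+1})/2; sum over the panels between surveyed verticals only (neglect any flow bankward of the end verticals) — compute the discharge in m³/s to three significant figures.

Panel 1-2: Δb = 5.5 m, d̄ = (0.00+1.12)/2 = 0.56, v̄ = (0.00+0.62)/2 = 0.31 → q = 5.5×0.56×0.31 = 0.9548 m³/s
Panel 2-3: Δb = 5.1 m, d̄ = (1.12+1.17)/2 = 1.145, v̄ = (0.62+0.71)/2 = 0.665 → q = 5.1×1.145×0.665 = 3.883 m³/s
Panel 3-4: Δb = 2.4 m, d̄ = (1.17+0.00)/2 = 0.585, v̄ = (0.71+0.00)/2 = 0.355 → q = 2.4×0.585×0.355 = 0.4984 m³/s
Q = Σ q = 5.336 m³/s

5.34 m³/s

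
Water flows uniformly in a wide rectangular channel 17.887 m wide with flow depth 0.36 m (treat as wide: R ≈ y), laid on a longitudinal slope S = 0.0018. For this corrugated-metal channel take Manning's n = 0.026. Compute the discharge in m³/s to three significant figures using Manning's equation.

5.32 m³/s

A = b·y = 17.887 × 0.36 = 6.439 m²
Wide channel: R ≈ y = 0.36 m
Q = (1/n)·A·R^(2/3)·S^(1/2) = (1/0.026) × 6.439 × 0.3600^(2/3) × 0.0018^(1/2) = 5.317 m³/s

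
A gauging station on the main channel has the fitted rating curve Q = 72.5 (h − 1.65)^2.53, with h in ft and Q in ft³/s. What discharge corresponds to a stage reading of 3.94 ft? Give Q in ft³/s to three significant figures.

590 ft³/s

Q = 72.5 × (3.94 − 1.65)^2.53 = 72.5 × 2.29^2.53 = 589.8 ft³/s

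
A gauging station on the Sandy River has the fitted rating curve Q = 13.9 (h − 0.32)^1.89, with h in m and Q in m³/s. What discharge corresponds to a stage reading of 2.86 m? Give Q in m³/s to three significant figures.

80.9 m³/s

Q = 13.9 × (2.86 − 0.32)^1.89 = 13.9 × 2.54^1.89 = 80.94 m³/s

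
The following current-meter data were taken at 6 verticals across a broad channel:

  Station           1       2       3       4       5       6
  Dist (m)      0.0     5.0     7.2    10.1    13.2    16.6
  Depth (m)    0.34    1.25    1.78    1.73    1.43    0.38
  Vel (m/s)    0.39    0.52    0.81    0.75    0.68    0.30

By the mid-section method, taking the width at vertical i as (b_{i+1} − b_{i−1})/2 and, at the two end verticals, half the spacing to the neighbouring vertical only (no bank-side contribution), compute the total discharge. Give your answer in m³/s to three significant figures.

w_1 = (5.0 − 0.0)/2 = 2.5 m; q_1 = 0.39 × 0.34 × 2.5 = 0.3315 m³/s
w_2 = (7.2 − 0.0)/2 = 3.6 m; q_2 = 0.52 × 1.25 × 3.6 = 2.340 m³/s
w_3 = (10.1 − 5.0)/2 = 2.55 m; q_3 = 0.81 × 1.78 × 2.55 = 3.677 m³/s
w_4 = (13.2 − 7.2)/2 = 3 m; q_4 = 0.75 × 1.73 × 3 = 3.893 m³/s
w_5 = (16.6 − 10.1)/2 = 3.25 m; q_5 = 0.68 × 1.43 × 3.25 = 3.160 m³/s
w_6 = (16.6 − 13.2)/2 = 1.7 m; q_6 = 0.30 × 0.38 × 1.7 = 0.1938 m³/s
Q = Σ qᵢ = 13.59 m³/s

13.6 m³/s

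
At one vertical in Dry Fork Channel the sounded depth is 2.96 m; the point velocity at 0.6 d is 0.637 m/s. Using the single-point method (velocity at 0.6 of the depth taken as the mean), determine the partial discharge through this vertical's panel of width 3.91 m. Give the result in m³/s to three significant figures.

v̄ = v₀.₆ = 0.637 m/s
q = v̄ × d × w = 0.6370 × 2.96 × 3.91 = 7.372 m³/s

7.37 m³/s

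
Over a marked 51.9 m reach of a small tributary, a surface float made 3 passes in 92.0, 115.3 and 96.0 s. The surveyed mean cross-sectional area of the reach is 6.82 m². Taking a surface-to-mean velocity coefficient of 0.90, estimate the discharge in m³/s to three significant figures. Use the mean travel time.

t̄ = (92.0 + 115.3 + 96.0) / 3 = 101.1 s
v_surface = L / t̄ = 51.9 / 101.1 = 0.5134 m/s
v_mean = 0.90 × 0.5134 = 0.4620 m/s
Q = A × v_mean = 6.82 × 0.4620 = 3.151 m³/s

3.15 m³/s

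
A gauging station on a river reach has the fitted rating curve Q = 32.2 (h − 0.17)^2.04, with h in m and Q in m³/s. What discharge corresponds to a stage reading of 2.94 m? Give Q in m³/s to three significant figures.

257 m³/s

Q = 32.2 × (2.94 − 0.17)^2.04 = 32.2 × 2.77^2.04 = 257.3 m³/s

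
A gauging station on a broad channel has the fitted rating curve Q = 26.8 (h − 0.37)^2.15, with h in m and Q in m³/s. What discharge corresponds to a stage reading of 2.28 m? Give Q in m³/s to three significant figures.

Q = 26.8 × (2.28 − 0.37)^2.15 = 26.8 × 1.91^2.15 = 107.7 m³/s

108 m³/s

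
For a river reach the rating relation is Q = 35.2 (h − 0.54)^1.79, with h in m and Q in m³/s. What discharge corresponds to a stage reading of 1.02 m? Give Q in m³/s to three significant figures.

Q = 35.2 × (1.02 − 0.54)^1.79 = 35.2 × 0.48^1.79 = 9.462 m³/s

9.46 m³/s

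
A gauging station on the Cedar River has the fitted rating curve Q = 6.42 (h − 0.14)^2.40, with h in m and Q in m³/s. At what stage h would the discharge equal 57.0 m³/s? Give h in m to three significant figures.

h − h₀ = (Q/C)^(1/b) = (57.0/6.42)^(1/2.40) = 2.484 m
h = 0.14 + 2.484 = 2.624 m

2.62 m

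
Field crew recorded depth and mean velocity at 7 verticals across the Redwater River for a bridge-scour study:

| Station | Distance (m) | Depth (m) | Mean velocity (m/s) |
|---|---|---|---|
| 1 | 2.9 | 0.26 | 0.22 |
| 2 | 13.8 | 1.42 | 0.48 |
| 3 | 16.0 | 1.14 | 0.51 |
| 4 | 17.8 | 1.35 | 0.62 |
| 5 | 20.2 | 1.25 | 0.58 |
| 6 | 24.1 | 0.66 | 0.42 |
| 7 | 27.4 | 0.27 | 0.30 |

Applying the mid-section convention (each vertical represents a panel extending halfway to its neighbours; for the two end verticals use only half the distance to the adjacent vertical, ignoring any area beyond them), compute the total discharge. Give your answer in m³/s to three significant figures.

w_1 = (13.8 − 2.9)/2 = 5.45 m; q_1 = 0.22 × 0.26 × 5.45 = 0.3117 m³/s
w_2 = (16.0 − 2.9)/2 = 6.55 m; q_2 = 0.48 × 1.42 × 6.55 = 4.464 m³/s
w_3 = (17.8 − 13.8)/2 = 2 m; q_3 = 0.51 × 1.14 × 2 = 1.163 m³/s
w_4 = (20.2 − 16.0)/2 = 2.1 m; q_4 = 0.62 × 1.35 × 2.1 = 1.758 m³/s
w_5 = (24.1 − 17.8)/2 = 3.15 m; q_5 = 0.58 × 1.25 × 3.15 = 2.284 m³/s
w_6 = (27.4 − 20.2)/2 = 3.6 m; q_6 = 0.42 × 0.66 × 3.6 = 0.9979 m³/s
w_7 = (27.4 − 24.1)/2 = 1.65 m; q_7 = 0.30 × 0.27 × 1.65 = 0.1337 m³/s
Q = Σ qᵢ = 11.11 m³/s

11.1 m³/s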